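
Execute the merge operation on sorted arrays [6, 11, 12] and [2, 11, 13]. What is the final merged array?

Merging process:

Compare 6 vs 2: take 2 from right. Merged: [2]
Compare 6 vs 11: take 6 from left. Merged: [2, 6]
Compare 11 vs 11: take 11 from left. Merged: [2, 6, 11]
Compare 12 vs 11: take 11 from right. Merged: [2, 6, 11, 11]
Compare 12 vs 13: take 12 from left. Merged: [2, 6, 11, 11, 12]
Append remaining from right: [13]. Merged: [2, 6, 11, 11, 12, 13]

Final merged array: [2, 6, 11, 11, 12, 13]
Total comparisons: 5

The merged array is [2, 6, 11, 11, 12, 13], requiring 5 comparisons. The merge step runs in O(n) time where n is the total number of elements.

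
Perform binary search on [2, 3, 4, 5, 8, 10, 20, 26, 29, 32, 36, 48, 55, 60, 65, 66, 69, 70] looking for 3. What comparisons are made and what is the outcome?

Binary search for 3 in [2, 3, 4, 5, 8, 10, 20, 26, 29, 32, 36, 48, 55, 60, 65, 66, 69, 70]:

lo=0, hi=17, mid=8, arr[mid]=29 -> 29 > 3, search left half
lo=0, hi=7, mid=3, arr[mid]=5 -> 5 > 3, search left half
lo=0, hi=2, mid=1, arr[mid]=3 -> Found target at index 1!

Binary search finds 3 at index 1 after 3 comparisons. The search repeatedly halves the search space by comparing with the middle element.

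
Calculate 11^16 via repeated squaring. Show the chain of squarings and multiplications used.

Computing 11^16 by squaring (build up from 11^1; each line after the first costs one multiplication):

11^1 = 11
11^2 = (11^1)^2 = 11^2 = 121
11^4 = (11^2)^2 = 121^2 = 14641
11^8 = (11^4)^2 = 14641^2 = 214358881
11^16 = (11^8)^2 = 214358881^2 = 45949729863572161

Result: 45949729863572161
Multiplications needed: 4 (4 lines after 11^1)

11^16 = 45949729863572161. Using exponentiation by squaring, this requires 4 multiplications. The key idea: if the exponent is even, square the half-power; if odd, multiply by the base once.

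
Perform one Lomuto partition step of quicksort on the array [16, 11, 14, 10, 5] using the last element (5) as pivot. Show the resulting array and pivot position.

Lomuto partition with pivot = 5:

Initial array: [16, 11, 14, 10, 5]

arr[0]=16 > 5: no swap
arr[1]=11 > 5: no swap
arr[2]=14 > 5: no swap
arr[3]=10 > 5: no swap

Place pivot at position 0: [5, 11, 14, 10, 16]
Pivot position: 0

After partitioning with pivot 5, the array becomes [5, 11, 14, 10, 16]. The pivot is placed at index 0. All elements to the left of the pivot are <= 5, and all elements to the right are > 5.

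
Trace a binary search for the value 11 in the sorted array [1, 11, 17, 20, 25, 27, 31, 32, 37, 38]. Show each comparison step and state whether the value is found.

Binary search for 11 in [1, 11, 17, 20, 25, 27, 31, 32, 37, 38]:

lo=0, hi=9, mid=4, arr[mid]=25 -> 25 > 11, search left half
lo=0, hi=3, mid=1, arr[mid]=11 -> Found target at index 1!

Binary search finds 11 at index 1 after 2 comparisons. The search repeatedly halves the search space by comparing with the middle element.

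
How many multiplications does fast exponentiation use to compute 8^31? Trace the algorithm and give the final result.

Computing 8^31 by squaring (build up from 8^1; each line after the first costs one multiplication):

8^1 = 8
8^2 = (8^1)^2 = 8^2 = 64
8^3 = 8 * 8^2 = 8 * 64 = 512
8^6 = (8^3)^2 = 512^2 = 262144
8^7 = 8 * 8^6 = 8 * 262144 = 2097152
8^14 = (8^7)^2 = 2097152^2 = 4398046511104
8^15 = 8 * 8^14 = 8 * 4398046511104 = 35184372088832
8^30 = (8^15)^2 = 35184372088832^2 = 1237940039285380274899124224
8^31 = 8 * 8^30 = 8 * 1237940039285380274899124224 = 9903520314283042199192993792

Result: 9903520314283042199192993792
Multiplications needed: 8 (8 lines after 8^1)

8^31 = 9903520314283042199192993792. Using exponentiation by squaring, this requires 8 multiplications. The key idea: if the exponent is even, square the half-power; if odd, multiply by the base once.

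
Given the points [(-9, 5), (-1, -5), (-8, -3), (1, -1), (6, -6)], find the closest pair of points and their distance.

Computing all pairwise distances among 5 points:

d((-9, 5), (-1, -5)) = 12.8062
d((-9, 5), (-8, -3)) = 8.0623
d((-9, 5), (1, -1)) = 11.6619
d((-9, 5), (6, -6)) = 18.6011
d((-1, -5), (-8, -3)) = 7.2801
d((-1, -5), (1, -1)) = 4.4721 <-- minimum
d((-1, -5), (6, -6)) = 7.0711
d((-8, -3), (1, -1)) = 9.2195
d((-8, -3), (6, -6)) = 14.3178
d((1, -1), (6, -6)) = 7.0711

Closest pair: (-1, -5) and (1, -1) with distance 4.4721

The closest pair is (-1, -5) and (1, -1) with Euclidean distance 4.4721. For 5 points, brute-force pairwise comparison is shown above. For large n, the divide-and-conquer algorithm (sort by x, recurse on halves, check the dividing strip) achieves O(n log n).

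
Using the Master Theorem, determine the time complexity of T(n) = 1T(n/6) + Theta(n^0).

Master Theorem for T(n) = 1T(n/6) + O(n^0):

a = 1, b = 6, c = 0
log_b(a) = log_6(1) = 0.0000

Case 2: c = 0 = log_6(1) = 0.0000
T(n) = O(n^0 log n) = O(log n)

For T(n) = 1T(n/6) + O(n^0): log_6(1) = 0.0000. This is Case 2 of the Master Theorem (c = log_b(a), equal work at all levels), giving O(log n).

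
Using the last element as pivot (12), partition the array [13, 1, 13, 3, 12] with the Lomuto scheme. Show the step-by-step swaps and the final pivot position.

Lomuto partition with pivot = 12:

Initial array: [13, 1, 13, 3, 12]

arr[0]=13 > 12: no swap
arr[1]=1 <= 12: swap with position 0, array becomes [1, 13, 13, 3, 12]
arr[2]=13 > 12: no swap
arr[3]=3 <= 12: swap with position 1, array becomes [1, 3, 13, 13, 12]

Place pivot at position 2: [1, 3, 12, 13, 13]
Pivot position: 2

After partitioning with pivot 12, the array becomes [1, 3, 12, 13, 13]. The pivot is placed at index 2. All elements to the left of the pivot are <= 12, and all elements to the right are > 12.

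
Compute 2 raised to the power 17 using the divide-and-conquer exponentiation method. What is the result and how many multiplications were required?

Computing 2^17 by squaring (build up from 2^1; each line after the first costs one multiplication):

2^1 = 2
2^2 = (2^1)^2 = 2^2 = 4
2^4 = (2^2)^2 = 4^2 = 16
2^8 = (2^4)^2 = 16^2 = 256
2^16 = (2^8)^2 = 256^2 = 65536
2^17 = 2 * 2^16 = 2 * 65536 = 131072

Result: 131072
Multiplications needed: 5 (5 lines after 2^1)

2^17 = 131072. Using exponentiation by squaring, this requires 5 multiplications. The key idea: if the exponent is even, square the half-power; if odd, multiply by the base once.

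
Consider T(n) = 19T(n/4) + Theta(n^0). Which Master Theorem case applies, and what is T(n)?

Master Theorem for T(n) = 19T(n/4) + O(n^0):

a = 19, b = 4, c = 0
log_b(a) = log_4(19) = 2.1240

Case 1: c = 0 < log_4(19) = 2.1240
T(n) = O(n^(log_4 19))

For T(n) = 19T(n/4) + O(n^0): log_4(19) = 2.1240. This is Case 1 of the Master Theorem (c < log_b(a), work dominated by leaves), giving O(n^(log_4 19)).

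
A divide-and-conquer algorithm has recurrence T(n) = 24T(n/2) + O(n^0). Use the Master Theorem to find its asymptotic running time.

Master Theorem for T(n) = 24T(n/2) + O(n^0):

a = 24, b = 2, c = 0
log_b(a) = log_2(24) = 4.5850

Case 1: c = 0 < log_2(24) = 4.5850
T(n) = O(n^(log_2 24))

For T(n) = 24T(n/2) + O(n^0): log_2(24) = 4.5850. This is Case 1 of the Master Theorem (c < log_b(a), work dominated by leaves), giving O(n^(log_2 24)).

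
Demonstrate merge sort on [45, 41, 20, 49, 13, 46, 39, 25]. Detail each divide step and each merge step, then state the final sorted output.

Merge sort trace:

Split: [45, 41, 20, 49, 13, 46, 39, 25] -> [45, 41, 20, 49] and [13, 46, 39, 25]
  Split: [45, 41, 20, 49] -> [45, 41] and [20, 49]
    Split: [45, 41] -> [45] and [41]
    Merge: [45] + [41] -> [41, 45]
    Split: [20, 49] -> [20] and [49]
    Merge: [20] + [49] -> [20, 49]
  Merge: [41, 45] + [20, 49] -> [20, 41, 45, 49]
  Split: [13, 46, 39, 25] -> [13, 46] and [39, 25]
    Split: [13, 46] -> [13] and [46]
    Merge: [13] + [46] -> [13, 46]
    Split: [39, 25] -> [39] and [25]
    Merge: [39] + [25] -> [25, 39]
  Merge: [13, 46] + [25, 39] -> [13, 25, 39, 46]
Merge: [20, 41, 45, 49] + [13, 25, 39, 46] -> [13, 20, 25, 39, 41, 45, 46, 49]

Final sorted array: [13, 20, 25, 39, 41, 45, 46, 49]

The merge sort proceeds by recursively splitting the array and merging sorted halves.
After all merges, the sorted array is [13, 20, 25, 39, 41, 45, 46, 49].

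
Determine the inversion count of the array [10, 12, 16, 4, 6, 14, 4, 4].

Finding inversions in [10, 12, 16, 4, 6, 14, 4, 4]:

(0, 3): arr[0]=10 > arr[3]=4
(0, 4): arr[0]=10 > arr[4]=6
(0, 6): arr[0]=10 > arr[6]=4
(0, 7): arr[0]=10 > arr[7]=4
(1, 3): arr[1]=12 > arr[3]=4
(1, 4): arr[1]=12 > arr[4]=6
(1, 6): arr[1]=12 > arr[6]=4
(1, 7): arr[1]=12 > arr[7]=4
(2, 3): arr[2]=16 > arr[3]=4
(2, 4): arr[2]=16 > arr[4]=6
(2, 5): arr[2]=16 > arr[5]=14
(2, 6): arr[2]=16 > arr[6]=4
(2, 7): arr[2]=16 > arr[7]=4
(4, 6): arr[4]=6 > arr[6]=4
(4, 7): arr[4]=6 > arr[7]=4
(5, 6): arr[5]=14 > arr[6]=4
(5, 7): arr[5]=14 > arr[7]=4

Total inversions: 17

The array has 17 inversion(s): (0,3), (0,4), (0,6), (0,7), (1,3), (1,4), (1,6), (1,7), (2,3), (2,4), (2,5), (2,6), (2,7), (4,6), (4,7), (5,6), (5,7). Each pair (i,j) satisfies i < j and arr[i] > arr[j].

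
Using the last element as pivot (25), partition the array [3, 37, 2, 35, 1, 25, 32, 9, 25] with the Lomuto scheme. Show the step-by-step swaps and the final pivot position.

Lomuto partition with pivot = 25:

Initial array: [3, 37, 2, 35, 1, 25, 32, 9, 25]

arr[0]=3 <= 25: swap with position 0, array becomes [3, 37, 2, 35, 1, 25, 32, 9, 25]
arr[1]=37 > 25: no swap
arr[2]=2 <= 25: swap with position 1, array becomes [3, 2, 37, 35, 1, 25, 32, 9, 25]
arr[3]=35 > 25: no swap
arr[4]=1 <= 25: swap with position 2, array becomes [3, 2, 1, 35, 37, 25, 32, 9, 25]
arr[5]=25 <= 25: swap with position 3, array becomes [3, 2, 1, 25, 37, 35, 32, 9, 25]
arr[6]=32 > 25: no swap
arr[7]=9 <= 25: swap with position 4, array becomes [3, 2, 1, 25, 9, 35, 32, 37, 25]

Place pivot at position 5: [3, 2, 1, 25, 9, 25, 32, 37, 35]
Pivot position: 5

After partitioning with pivot 25, the array becomes [3, 2, 1, 25, 9, 25, 32, 37, 35]. The pivot is placed at index 5. All elements to the left of the pivot are <= 25, and all elements to the right are > 25.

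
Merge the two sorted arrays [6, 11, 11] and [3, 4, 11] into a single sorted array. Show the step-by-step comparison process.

Merging process:

Compare 6 vs 3: take 3 from right. Merged: [3]
Compare 6 vs 4: take 4 from right. Merged: [3, 4]
Compare 6 vs 11: take 6 from left. Merged: [3, 4, 6]
Compare 11 vs 11: take 11 from left. Merged: [3, 4, 6, 11]
Compare 11 vs 11: take 11 from left. Merged: [3, 4, 6, 11, 11]
Append remaining from right: [11]. Merged: [3, 4, 6, 11, 11, 11]

Final merged array: [3, 4, 6, 11, 11, 11]
Total comparisons: 5

The merged array is [3, 4, 6, 11, 11, 11], requiring 5 comparisons. The merge step runs in O(n) time where n is the total number of elements.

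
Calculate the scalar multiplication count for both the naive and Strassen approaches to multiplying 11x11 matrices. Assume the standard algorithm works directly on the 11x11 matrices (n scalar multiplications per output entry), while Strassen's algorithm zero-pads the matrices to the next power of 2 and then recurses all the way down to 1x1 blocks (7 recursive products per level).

Matrix multiplication for 11x11 matrices:

Strassen's algorithm requires power-of-2 dimensions. Pad 11x11 to 16x16 (next power of 2).

Standard algorithm: 11^3 = 1331 multiplications
Strassen's algorithm: 7^(log2(16)) = 7^4 = 2401 multiplications
Difference: 1331 - 2401 = -1070 (Strassen uses MORE here due to padding overhead — for small or just-over-power-of-2 n, padding can outweigh the per-level savings)

Standard: 1331 multiplications (11^3). Strassen: 2401 multiplications (7^4, after padding to 16x16). Strassen reduces 8 recursive multiplications to 7 at each level.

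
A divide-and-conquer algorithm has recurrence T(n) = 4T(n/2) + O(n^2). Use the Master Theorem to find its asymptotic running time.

Master Theorem for T(n) = 4T(n/2) + O(n^2):

a = 4, b = 2, c = 2
log_b(a) = log_2(4) = 2.0000

Case 2: c = 2 = log_2(4) = 2.0000
T(n) = O(n^2 log n) = O(n^2 log n)

For T(n) = 4T(n/2) + O(n^2): log_2(4) = 2.0000. This is Case 2 of the Master Theorem (c = log_b(a), equal work at all levels), giving O(n^2 log n).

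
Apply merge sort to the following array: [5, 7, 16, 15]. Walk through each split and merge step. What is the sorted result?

Merge sort trace:

Split: [5, 7, 16, 15] -> [5, 7] and [16, 15]
  Split: [5, 7] -> [5] and [7]
  Merge: [5] + [7] -> [5, 7]
  Split: [16, 15] -> [16] and [15]
  Merge: [16] + [15] -> [15, 16]
Merge: [5, 7] + [15, 16] -> [5, 7, 15, 16]

Final sorted array: [5, 7, 15, 16]

The merge sort proceeds by recursively splitting the array and merging sorted halves.
After all merges, the sorted array is [5, 7, 15, 16].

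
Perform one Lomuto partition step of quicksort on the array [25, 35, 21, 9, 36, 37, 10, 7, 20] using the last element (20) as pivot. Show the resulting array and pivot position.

Lomuto partition with pivot = 20:

Initial array: [25, 35, 21, 9, 36, 37, 10, 7, 20]

arr[0]=25 > 20: no swap
arr[1]=35 > 20: no swap
arr[2]=21 > 20: no swap
arr[3]=9 <= 20: swap with position 0, array becomes [9, 35, 21, 25, 36, 37, 10, 7, 20]
arr[4]=36 > 20: no swap
arr[5]=37 > 20: no swap
arr[6]=10 <= 20: swap with position 1, array becomes [9, 10, 21, 25, 36, 37, 35, 7, 20]
arr[7]=7 <= 20: swap with position 2, array becomes [9, 10, 7, 25, 36, 37, 35, 21, 20]

Place pivot at position 3: [9, 10, 7, 20, 36, 37, 35, 21, 25]
Pivot position: 3

After partitioning with pivot 20, the array becomes [9, 10, 7, 20, 36, 37, 35, 21, 25]. The pivot is placed at index 3. All elements to the left of the pivot are <= 20, and all elements to the right are > 20.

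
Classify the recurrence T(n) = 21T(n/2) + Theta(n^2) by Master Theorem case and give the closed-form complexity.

Master Theorem for T(n) = 21T(n/2) + O(n^2):

a = 21, b = 2, c = 2
log_b(a) = log_2(21) = 4.3923

Case 1: c = 2 < log_2(21) = 4.3923
T(n) = O(n^(log_2 21))

For T(n) = 21T(n/2) + O(n^2): log_2(21) = 4.3923. This is Case 1 of the Master Theorem (c < log_b(a), work dominated by leaves), giving O(n^(log_2 21)).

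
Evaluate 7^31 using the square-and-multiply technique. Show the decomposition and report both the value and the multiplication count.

Computing 7^31 by squaring (build up from 7^1; each line after the first costs one multiplication):

7^1 = 7
7^2 = (7^1)^2 = 7^2 = 49
7^3 = 7 * 7^2 = 7 * 49 = 343
7^6 = (7^3)^2 = 343^2 = 117649
7^7 = 7 * 7^6 = 7 * 117649 = 823543
7^14 = (7^7)^2 = 823543^2 = 678223072849
7^15 = 7 * 7^14 = 7 * 678223072849 = 4747561509943
7^30 = (7^15)^2 = 4747561509943^2 = 22539340290692258087863249
7^31 = 7 * 7^30 = 7 * 22539340290692258087863249 = 157775382034845806615042743

Result: 157775382034845806615042743
Multiplications needed: 8 (8 lines after 7^1)

7^31 = 157775382034845806615042743. Using exponentiation by squaring, this requires 8 multiplications. The key idea: if the exponent is even, square the half-power; if odd, multiply by the base once.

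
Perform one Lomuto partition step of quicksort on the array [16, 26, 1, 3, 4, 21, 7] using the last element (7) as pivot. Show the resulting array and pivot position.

Lomuto partition with pivot = 7:

Initial array: [16, 26, 1, 3, 4, 21, 7]

arr[0]=16 > 7: no swap
arr[1]=26 > 7: no swap
arr[2]=1 <= 7: swap with position 0, array becomes [1, 26, 16, 3, 4, 21, 7]
arr[3]=3 <= 7: swap with position 1, array becomes [1, 3, 16, 26, 4, 21, 7]
arr[4]=4 <= 7: swap with position 2, array becomes [1, 3, 4, 26, 16, 21, 7]
arr[5]=21 > 7: no swap

Place pivot at position 3: [1, 3, 4, 7, 16, 21, 26]
Pivot position: 3

After partitioning with pivot 7, the array becomes [1, 3, 4, 7, 16, 21, 26]. The pivot is placed at index 3. All elements to the left of the pivot are <= 7, and all elements to the right are > 7.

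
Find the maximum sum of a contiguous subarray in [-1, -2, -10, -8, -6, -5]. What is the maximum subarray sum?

Using Kadane's algorithm on [-1, -2, -10, -8, -6, -5]:

Scanning through the array:
Position 1 (value -2): max_ending_here = -2, max_so_far = -1
Position 2 (value -10): max_ending_here = -10, max_so_far = -1
Position 3 (value -8): max_ending_here = -8, max_so_far = -1
Position 4 (value -6): max_ending_here = -6, max_so_far = -1
Position 5 (value -5): max_ending_here = -5, max_so_far = -1

Maximum subarray: [-1]
Maximum sum: -1

The maximum subarray is [-1] with sum -1. This subarray runs from index 0 to index 0.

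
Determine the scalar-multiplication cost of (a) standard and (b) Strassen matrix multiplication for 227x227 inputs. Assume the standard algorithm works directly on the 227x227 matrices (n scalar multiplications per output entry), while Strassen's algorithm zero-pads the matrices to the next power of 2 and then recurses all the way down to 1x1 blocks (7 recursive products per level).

Matrix multiplication for 227x227 matrices:

Strassen's algorithm requires power-of-2 dimensions. Pad 227x227 to 256x256 (next power of 2).

Standard algorithm: 227^3 = 11697083 multiplications
Strassen's algorithm: 7^(log2(256)) = 7^8 = 5764801 multiplications
Savings: 11697083 - 5764801 = 5932282 multiplications

Standard: 11697083 multiplications (227^3). Strassen: 5764801 multiplications (7^8, after padding to 256x256). Strassen reduces 8 recursive multiplications to 7 at each level.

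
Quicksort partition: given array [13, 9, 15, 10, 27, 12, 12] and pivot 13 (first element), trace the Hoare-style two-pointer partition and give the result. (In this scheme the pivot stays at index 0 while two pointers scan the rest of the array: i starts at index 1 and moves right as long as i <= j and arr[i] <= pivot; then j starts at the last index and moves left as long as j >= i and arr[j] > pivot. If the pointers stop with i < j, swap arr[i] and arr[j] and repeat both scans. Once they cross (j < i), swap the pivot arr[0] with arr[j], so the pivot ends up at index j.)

Hoare-style two-pointer partition with pivot = 13:

Initial array: [13, 9, 15, 10, 27, 12, 12]

Pointers start at i = 1, j = 6.
i stops at index 2 (arr[2]=15 > 13), j stops at index 6 (arr[6]=12 <= 13): swap arr[2] and arr[6], array becomes [13, 9, 12, 10, 27, 12, 15]
i stops at index 4 (arr[4]=27 > 13), j stops at index 5 (arr[5]=12 <= 13): swap arr[4] and arr[5], array becomes [13, 9, 12, 10, 12, 27, 15]
i ends at 5, j ends at 4: the pointers have crossed (j < i), so scanning stops.

Swap pivot arr[0] with arr[4] to place pivot at position 4: [12, 9, 12, 10, 13, 27, 15]
Pivot position: 4

After partitioning with pivot 13, the array becomes [12, 9, 12, 10, 13, 27, 15]. The pivot is placed at index 4. All elements to the left of the pivot are <= 13, and all elements to the right are > 13.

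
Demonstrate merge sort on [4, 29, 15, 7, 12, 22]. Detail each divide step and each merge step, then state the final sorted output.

Merge sort trace:

Split: [4, 29, 15, 7, 12, 22] -> [4, 29, 15] and [7, 12, 22]
  Split: [4, 29, 15] -> [4] and [29, 15]
    Split: [29, 15] -> [29] and [15]
    Merge: [29] + [15] -> [15, 29]
  Merge: [4] + [15, 29] -> [4, 15, 29]
  Split: [7, 12, 22] -> [7] and [12, 22]
    Split: [12, 22] -> [12] and [22]
    Merge: [12] + [22] -> [12, 22]
  Merge: [7] + [12, 22] -> [7, 12, 22]
Merge: [4, 15, 29] + [7, 12, 22] -> [4, 7, 12, 15, 22, 29]

Final sorted array: [4, 7, 12, 15, 22, 29]

The merge sort proceeds by recursively splitting the array and merging sorted halves.
After all merges, the sorted array is [4, 7, 12, 15, 22, 29].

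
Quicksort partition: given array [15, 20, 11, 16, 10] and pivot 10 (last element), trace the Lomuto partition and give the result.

Lomuto partition with pivot = 10:

Initial array: [15, 20, 11, 16, 10]

arr[0]=15 > 10: no swap
arr[1]=20 > 10: no swap
arr[2]=11 > 10: no swap
arr[3]=16 > 10: no swap

Place pivot at position 0: [10, 20, 11, 16, 15]
Pivot position: 0

After partitioning with pivot 10, the array becomes [10, 20, 11, 16, 15]. The pivot is placed at index 0. All elements to the left of the pivot are <= 10, and all elements to the right are > 10.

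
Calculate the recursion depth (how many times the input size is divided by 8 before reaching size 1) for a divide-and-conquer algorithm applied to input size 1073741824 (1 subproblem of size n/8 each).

For divide and conquer with division factor 8:

Problem sizes at each level:
Level 0: 1073741824
Level 1: 134217728
Level 2: 16777216
Level 3: 2097152
Level 4: 262144
Level 5: 32768
Level 6: 4096
Level 7: 512
Level 8: 64
Level 9: 8
Level 10: 1

The root is level 0 and the size-1 base case is level 10 (the tree spans levels 0 through 10, i.e. 11 levels counting the root), so the depth is the number of divisions: log_8(1073741824) = 10

The recursion tree depth is log_8(1073741824) = 10. At each level, the problem size is divided by 8, so it takes 10 divisions to reduce to a base case of size 1. The algorithm makes 1 recursive call at each level.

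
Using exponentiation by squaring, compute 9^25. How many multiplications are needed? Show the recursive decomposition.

Computing 9^25 by squaring (build up from 9^1; each line after the first costs one multiplication):

9^1 = 9
9^2 = (9^1)^2 = 9^2 = 81
9^3 = 9 * 9^2 = 9 * 81 = 729
9^6 = (9^3)^2 = 729^2 = 531441
9^12 = (9^6)^2 = 531441^2 = 282429536481
9^24 = (9^12)^2 = 282429536481^2 = 79766443076872509863361
9^25 = 9 * 9^24 = 9 * 79766443076872509863361 = 717897987691852588770249

Result: 717897987691852588770249
Multiplications needed: 6 (6 lines after 9^1)

9^25 = 717897987691852588770249. Using exponentiation by squaring, this requires 6 multiplications. The key idea: if the exponent is even, square the half-power; if odd, multiply by the base once.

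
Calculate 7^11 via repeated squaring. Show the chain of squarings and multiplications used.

Computing 7^11 by squaring (build up from 7^1; each line after the first costs one multiplication):

7^1 = 7
7^2 = (7^1)^2 = 7^2 = 49
7^4 = (7^2)^2 = 49^2 = 2401
7^5 = 7 * 7^4 = 7 * 2401 = 16807
7^10 = (7^5)^2 = 16807^2 = 282475249
7^11 = 7 * 7^10 = 7 * 282475249 = 1977326743

Result: 1977326743
Multiplications needed: 5 (5 lines after 7^1)

7^11 = 1977326743. Using exponentiation by squaring, this requires 5 multiplications. The key idea: if the exponent is even, square the half-power; if odd, multiply by the base once.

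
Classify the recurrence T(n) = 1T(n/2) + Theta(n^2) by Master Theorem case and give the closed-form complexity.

Master Theorem for T(n) = 1T(n/2) + O(n^2):

a = 1, b = 2, c = 2
log_b(a) = log_2(1) = 0.0000

Case 3: c = 2 > log_2(1) = 0.0000
T(n) = O(n^2) = O(n^2)

For T(n) = 1T(n/2) + O(n^2): log_2(1) = 0.0000. This is Case 3 of the Master Theorem (c > log_b(a), work dominated by root), giving O(n^2).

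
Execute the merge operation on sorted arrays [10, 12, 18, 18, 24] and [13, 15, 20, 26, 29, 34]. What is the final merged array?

Merging process:

Compare 10 vs 13: take 10 from left. Merged: [10]
Compare 12 vs 13: take 12 from left. Merged: [10, 12]
Compare 18 vs 13: take 13 from right. Merged: [10, 12, 13]
Compare 18 vs 15: take 15 from right. Merged: [10, 12, 13, 15]
Compare 18 vs 20: take 18 from left. Merged: [10, 12, 13, 15, 18]
Compare 18 vs 20: take 18 from left. Merged: [10, 12, 13, 15, 18, 18]
Compare 24 vs 20: take 20 from right. Merged: [10, 12, 13, 15, 18, 18, 20]
Compare 24 vs 26: take 24 from left. Merged: [10, 12, 13, 15, 18, 18, 20, 24]
Append remaining from right: [26, 29, 34]. Merged: [10, 12, 13, 15, 18, 18, 20, 24, 26, 29, 34]

Final merged array: [10, 12, 13, 15, 18, 18, 20, 24, 26, 29, 34]
Total comparisons: 8

The merged array is [10, 12, 13, 15, 18, 18, 20, 24, 26, 29, 34], requiring 8 comparisons. The merge step runs in O(n) time where n is the total number of elements.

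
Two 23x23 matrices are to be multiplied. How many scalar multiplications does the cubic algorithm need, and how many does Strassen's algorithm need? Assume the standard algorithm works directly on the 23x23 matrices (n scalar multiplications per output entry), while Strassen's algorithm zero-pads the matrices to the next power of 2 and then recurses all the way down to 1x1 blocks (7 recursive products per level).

Matrix multiplication for 23x23 matrices:

Strassen's algorithm requires power-of-2 dimensions. Pad 23x23 to 32x32 (next power of 2).

Standard algorithm: 23^3 = 12167 multiplications
Strassen's algorithm: 7^(log2(32)) = 7^5 = 16807 multiplications
Difference: 12167 - 16807 = -4640 (Strassen uses MORE here due to padding overhead — for small or just-over-power-of-2 n, padding can outweigh the per-level savings)

Standard: 12167 multiplications (23^3). Strassen: 16807 multiplications (7^5, after padding to 32x32). Strassen reduces 8 recursive multiplications to 7 at each level.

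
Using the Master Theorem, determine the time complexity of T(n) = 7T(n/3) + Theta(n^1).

Master Theorem for T(n) = 7T(n/3) + O(n^1):

a = 7, b = 3, c = 1
log_b(a) = log_3(7) = 1.7712

Case 1: c = 1 < log_3(7) = 1.7712
T(n) = O(n^(log_3 7))

For T(n) = 7T(n/3) + O(n^1): log_3(7) = 1.7712. This is Case 1 of the Master Theorem (c < log_b(a), work dominated by leaves), giving O(n^(log_3 7)).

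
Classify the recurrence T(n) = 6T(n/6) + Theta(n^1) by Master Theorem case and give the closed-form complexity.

Master Theorem for T(n) = 6T(n/6) + O(n^1):

a = 6, b = 6, c = 1
log_b(a) = log_6(6) = 1.0000

Case 2: c = 1 = log_6(6) = 1.0000
T(n) = O(n^1 log n) = O(n log n)

For T(n) = 6T(n/6) + O(n^1): log_6(6) = 1.0000. This is Case 2 of the Master Theorem (c = log_b(a), equal work at all levels), giving O(n log n).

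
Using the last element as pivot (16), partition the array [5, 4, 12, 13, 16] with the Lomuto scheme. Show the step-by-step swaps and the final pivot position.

Lomuto partition with pivot = 16:

Initial array: [5, 4, 12, 13, 16]

arr[0]=5 <= 16: swap with position 0, array becomes [5, 4, 12, 13, 16]
arr[1]=4 <= 16: swap with position 1, array becomes [5, 4, 12, 13, 16]
arr[2]=12 <= 16: swap with position 2, array becomes [5, 4, 12, 13, 16]
arr[3]=13 <= 16: swap with position 3, array becomes [5, 4, 12, 13, 16]

Place pivot at position 4: [5, 4, 12, 13, 16]
Pivot position: 4

After partitioning with pivot 16, the array becomes [5, 4, 12, 13, 16]. The pivot is placed at index 4. All elements to the left of the pivot are <= 16, and all elements to the right are > 16.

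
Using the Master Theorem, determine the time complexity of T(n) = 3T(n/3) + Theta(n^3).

Master Theorem for T(n) = 3T(n/3) + O(n^3):

a = 3, b = 3, c = 3
log_b(a) = log_3(3) = 1.0000

Case 3: c = 3 > log_3(3) = 1.0000
T(n) = O(n^3) = O(n^3)

For T(n) = 3T(n/3) + O(n^3): log_3(3) = 1.0000. This is Case 3 of the Master Theorem (c > log_b(a), work dominated by root), giving O(n^3).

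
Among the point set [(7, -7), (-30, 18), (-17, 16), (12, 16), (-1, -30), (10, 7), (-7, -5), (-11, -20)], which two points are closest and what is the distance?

Computing all pairwise distances among 8 points:

d((7, -7), (-30, 18)) = 44.6542
d((7, -7), (-17, 16)) = 33.2415
d((7, -7), (12, 16)) = 23.5372
d((7, -7), (-1, -30)) = 24.3516
d((7, -7), (10, 7)) = 14.3178
d((7, -7), (-7, -5)) = 14.1421
d((7, -7), (-11, -20)) = 22.2036
d((-30, 18), (-17, 16)) = 13.1529
d((-30, 18), (12, 16)) = 42.0476
d((-30, 18), (-1, -30)) = 56.0803
d((-30, 18), (10, 7)) = 41.4849
d((-30, 18), (-7, -5)) = 32.5269
d((-30, 18), (-11, -20)) = 42.4853
d((-17, 16), (12, 16)) = 29.0
d((-17, 16), (-1, -30)) = 48.7032
d((-17, 16), (10, 7)) = 28.4605
d((-17, 16), (-7, -5)) = 23.2594
d((-17, 16), (-11, -20)) = 36.4966
d((12, 16), (-1, -30)) = 47.8017
d((12, 16), (10, 7)) = 9.2195 <-- minimum
d((12, 16), (-7, -5)) = 28.3196
d((12, 16), (-11, -20)) = 42.72
d((-1, -30), (10, 7)) = 38.6005
d((-1, -30), (-7, -5)) = 25.7099
d((-1, -30), (-11, -20)) = 14.1421
d((10, 7), (-7, -5)) = 20.8087
d((10, 7), (-11, -20)) = 34.2053
d((-7, -5), (-11, -20)) = 15.5242

Closest pair: (12, 16) and (10, 7) with distance 9.2195

The closest pair is (12, 16) and (10, 7) with Euclidean distance 9.2195. For 8 points, brute-force pairwise comparison is shown above. For large n, the divide-and-conquer algorithm (sort by x, recurse on halves, check the dividing strip) achieves O(n log n).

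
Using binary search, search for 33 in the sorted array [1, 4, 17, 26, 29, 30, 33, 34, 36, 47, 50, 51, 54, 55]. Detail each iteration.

Binary search for 33 in [1, 4, 17, 26, 29, 30, 33, 34, 36, 47, 50, 51, 54, 55]:

lo=0, hi=13, mid=6, arr[mid]=33 -> Found target at index 6!

Binary search finds 33 at index 6 after 1 comparisons. The search repeatedly halves the search space by comparing with the middle element.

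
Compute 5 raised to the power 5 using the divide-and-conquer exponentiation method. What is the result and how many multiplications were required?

Computing 5^5 by squaring (build up from 5^1; each line after the first costs one multiplication):

5^1 = 5
5^2 = (5^1)^2 = 5^2 = 25
5^4 = (5^2)^2 = 25^2 = 625
5^5 = 5 * 5^4 = 5 * 625 = 3125

Result: 3125
Multiplications needed: 3 (3 lines after 5^1)

5^5 = 3125. Using exponentiation by squaring, this requires 3 multiplications. The key idea: if the exponent is even, square the half-power; if odd, multiply by the base once.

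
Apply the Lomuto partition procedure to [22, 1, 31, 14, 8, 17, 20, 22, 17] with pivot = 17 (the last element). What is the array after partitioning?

Lomuto partition with pivot = 17:

Initial array: [22, 1, 31, 14, 8, 17, 20, 22, 17]

arr[0]=22 > 17: no swap
arr[1]=1 <= 17: swap with position 0, array becomes [1, 22, 31, 14, 8, 17, 20, 22, 17]
arr[2]=31 > 17: no swap
arr[3]=14 <= 17: swap with position 1, array becomes [1, 14, 31, 22, 8, 17, 20, 22, 17]
arr[4]=8 <= 17: swap with position 2, array becomes [1, 14, 8, 22, 31, 17, 20, 22, 17]
arr[5]=17 <= 17: swap with position 3, array becomes [1, 14, 8, 17, 31, 22, 20, 22, 17]
arr[6]=20 > 17: no swap
arr[7]=22 > 17: no swap

Place pivot at position 4: [1, 14, 8, 17, 17, 22, 20, 22, 31]
Pivot position: 4

After partitioning with pivot 17, the array becomes [1, 14, 8, 17, 17, 22, 20, 22, 31]. The pivot is placed at index 4. All elements to the left of the pivot are <= 17, and all elements to the right are > 17.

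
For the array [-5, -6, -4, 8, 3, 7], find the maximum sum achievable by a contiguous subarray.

Using Kadane's algorithm on [-5, -6, -4, 8, 3, 7]:

Scanning through the array:
Position 1 (value -6): max_ending_here = -6, max_so_far = -5
Position 2 (value -4): max_ending_here = -4, max_so_far = -4
Position 3 (value 8): max_ending_here = 8, max_so_far = 8
Position 4 (value 3): max_ending_here = 11, max_so_far = 11
Position 5 (value 7): max_ending_here = 18, max_so_far = 18

Maximum subarray: [8, 3, 7]
Maximum sum: 18

The maximum subarray is [8, 3, 7] with sum 18. This subarray runs from index 3 to index 5.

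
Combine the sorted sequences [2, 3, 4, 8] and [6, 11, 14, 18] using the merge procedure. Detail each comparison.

Merging process:

Compare 2 vs 6: take 2 from left. Merged: [2]
Compare 3 vs 6: take 3 from left. Merged: [2, 3]
Compare 4 vs 6: take 4 from left. Merged: [2, 3, 4]
Compare 8 vs 6: take 6 from right. Merged: [2, 3, 4, 6]
Compare 8 vs 11: take 8 from left. Merged: [2, 3, 4, 6, 8]
Append remaining from right: [11, 14, 18]. Merged: [2, 3, 4, 6, 8, 11, 14, 18]

Final merged array: [2, 3, 4, 6, 8, 11, 14, 18]
Total comparisons: 5

The merged array is [2, 3, 4, 6, 8, 11, 14, 18], requiring 5 comparisons. The merge step runs in O(n) time where n is the total number of elements.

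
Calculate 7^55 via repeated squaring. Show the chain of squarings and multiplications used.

Computing 7^55 by squaring (build up from 7^1; each line after the first costs one multiplication):

7^1 = 7
7^2 = (7^1)^2 = 7^2 = 49
7^3 = 7 * 7^2 = 7 * 49 = 343
7^6 = (7^3)^2 = 343^2 = 117649
7^12 = (7^6)^2 = 117649^2 = 13841287201
7^13 = 7 * 7^12 = 7 * 13841287201 = 96889010407
7^26 = (7^13)^2 = 96889010407^2 = 9387480337647754305649
7^27 = 7 * 7^26 = 7 * 9387480337647754305649 = 65712362363534280139543
7^54 = (7^27)^2 = 65712362363534280139543^2 = 4318114567396436564035293097707728087552248849
7^55 = 7 * 7^54 = 7 * 4318114567396436564035293097707728087552248849 = 30226801971775055948247051683954096612865741943

Result: 30226801971775055948247051683954096612865741943
Multiplications needed: 9 (9 lines after 7^1)

7^55 = 30226801971775055948247051683954096612865741943. Using exponentiation by squaring, this requires 9 multiplications. The key idea: if the exponent is even, square the half-power; if odd, multiply by the base once.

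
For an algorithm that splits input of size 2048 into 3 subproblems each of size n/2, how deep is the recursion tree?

For divide and conquer with division factor 2:

Problem sizes at each level:
Level 0: 2048
Level 1: 1024
Level 2: 512
Level 3: 256
Level 4: 128
Level 5: 64
Level 6: 32
Level 7: 16
Level 8: 8
Level 9: 4
Level 10: 2
Level 11: 1

The root is level 0 and the size-1 base case is level 11 (the tree spans levels 0 through 11, i.e. 12 levels counting the root), so the depth is the number of divisions: log_2(2048) = 11

The recursion tree depth is log_2(2048) = 11. At each level, the problem size is divided by 2, so it takes 11 divisions to reduce to a base case of size 1. The algorithm makes 3 recursive calls at each level.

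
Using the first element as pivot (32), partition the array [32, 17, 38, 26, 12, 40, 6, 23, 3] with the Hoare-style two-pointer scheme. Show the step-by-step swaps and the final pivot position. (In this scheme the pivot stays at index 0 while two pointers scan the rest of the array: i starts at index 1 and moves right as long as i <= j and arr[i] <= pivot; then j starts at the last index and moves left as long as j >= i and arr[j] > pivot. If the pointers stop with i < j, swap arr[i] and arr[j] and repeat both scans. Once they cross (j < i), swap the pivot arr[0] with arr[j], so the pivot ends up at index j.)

Hoare-style two-pointer partition with pivot = 32:

Initial array: [32, 17, 38, 26, 12, 40, 6, 23, 3]

Pointers start at i = 1, j = 8.
i stops at index 2 (arr[2]=38 > 32), j stops at index 8 (arr[8]=3 <= 32): swap arr[2] and arr[8], array becomes [32, 17, 3, 26, 12, 40, 6, 23, 38]
i stops at index 5 (arr[5]=40 > 32), j stops at index 7 (arr[7]=23 <= 32): swap arr[5] and arr[7], array becomes [32, 17, 3, 26, 12, 23, 6, 40, 38]
i ends at 7, j ends at 6: the pointers have crossed (j < i), so scanning stops.

Swap pivot arr[0] with arr[6] to place pivot at position 6: [6, 17, 3, 26, 12, 23, 32, 40, 38]
Pivot position: 6

After partitioning with pivot 32, the array becomes [6, 17, 3, 26, 12, 23, 32, 40, 38]. The pivot is placed at index 6. All elements to the left of the pivot are <= 32, and all elements to the right are > 32.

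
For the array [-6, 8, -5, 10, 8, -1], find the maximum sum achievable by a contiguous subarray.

Using Kadane's algorithm on [-6, 8, -5, 10, 8, -1]:

Scanning through the array:
Position 1 (value 8): max_ending_here = 8, max_so_far = 8
Position 2 (value -5): max_ending_here = 3, max_so_far = 8
Position 3 (value 10): max_ending_here = 13, max_so_far = 13
Position 4 (value 8): max_ending_here = 21, max_so_far = 21
Position 5 (value -1): max_ending_here = 20, max_so_far = 21

Maximum subarray: [8, -5, 10, 8]
Maximum sum: 21

The maximum subarray is [8, -5, 10, 8] with sum 21. This subarray runs from index 1 to index 4.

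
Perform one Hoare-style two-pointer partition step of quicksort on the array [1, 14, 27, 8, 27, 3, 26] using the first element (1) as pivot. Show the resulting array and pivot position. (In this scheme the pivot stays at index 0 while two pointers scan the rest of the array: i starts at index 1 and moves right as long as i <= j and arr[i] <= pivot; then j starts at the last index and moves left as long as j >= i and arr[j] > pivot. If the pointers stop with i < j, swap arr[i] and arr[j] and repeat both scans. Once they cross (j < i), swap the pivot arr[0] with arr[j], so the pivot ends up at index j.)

Hoare-style two-pointer partition with pivot = 1:

Initial array: [1, 14, 27, 8, 27, 3, 26]

Pointers start at i = 1, j = 6.
i ends at 1, j ends at 0: the pointers have crossed (j < i), so scanning stops.

j = 0, so swapping arr[0] with arr[j] leaves the pivot at position 0: [1, 14, 27, 8, 27, 3, 26]
Pivot position: 0

After partitioning with pivot 1, the array becomes [1, 14, 27, 8, 27, 3, 26]. The pivot is placed at index 0. All elements to the left of the pivot are <= 1, and all elements to the right are > 1.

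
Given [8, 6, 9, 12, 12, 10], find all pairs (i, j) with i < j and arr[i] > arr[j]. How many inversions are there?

Finding inversions in [8, 6, 9, 12, 12, 10]:

(0, 1): arr[0]=8 > arr[1]=6
(3, 5): arr[3]=12 > arr[5]=10
(4, 5): arr[4]=12 > arr[5]=10

Total inversions: 3

The array has 3 inversion(s): (0,1), (3,5), (4,5). Each pair (i,j) satisfies i < j and arr[i] > arr[j].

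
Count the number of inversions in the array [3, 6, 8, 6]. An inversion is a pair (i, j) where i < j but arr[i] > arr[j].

Finding inversions in [3, 6, 8, 6]:

(2, 3): arr[2]=8 > arr[3]=6

Total inversions: 1

The array has 1 inversion(s): (2,3). Each pair (i,j) satisfies i < j and arr[i] > arr[j].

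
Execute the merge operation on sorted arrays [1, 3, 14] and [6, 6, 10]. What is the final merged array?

Merging process:

Compare 1 vs 6: take 1 from left. Merged: [1]
Compare 3 vs 6: take 3 from left. Merged: [1, 3]
Compare 14 vs 6: take 6 from right. Merged: [1, 3, 6]
Compare 14 vs 6: take 6 from right. Merged: [1, 3, 6, 6]
Compare 14 vs 10: take 10 from right. Merged: [1, 3, 6, 6, 10]
Append remaining from left: [14]. Merged: [1, 3, 6, 6, 10, 14]

Final merged array: [1, 3, 6, 6, 10, 14]
Total comparisons: 5

The merged array is [1, 3, 6, 6, 10, 14], requiring 5 comparisons. The merge step runs in O(n) time where n is the total number of elements.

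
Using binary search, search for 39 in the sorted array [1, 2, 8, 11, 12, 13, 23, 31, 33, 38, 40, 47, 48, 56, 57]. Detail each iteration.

Binary search for 39 in [1, 2, 8, 11, 12, 13, 23, 31, 33, 38, 40, 47, 48, 56, 57]:

lo=0, hi=14, mid=7, arr[mid]=31 -> 31 < 39, search right half
lo=8, hi=14, mid=11, arr[mid]=47 -> 47 > 39, search left half
lo=8, hi=10, mid=9, arr[mid]=38 -> 38 < 39, search right half
lo=10, hi=10, mid=10, arr[mid]=40 -> 40 > 39, search left half
lo=10 > hi=9, target 39 not found

Binary search determines that 39 is not in the array after 4 comparisons. The search space was exhausted without finding the target.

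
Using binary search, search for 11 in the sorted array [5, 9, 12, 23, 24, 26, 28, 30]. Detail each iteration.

Binary search for 11 in [5, 9, 12, 23, 24, 26, 28, 30]:

lo=0, hi=7, mid=3, arr[mid]=23 -> 23 > 11, search left half
lo=0, hi=2, mid=1, arr[mid]=9 -> 9 < 11, search right half
lo=2, hi=2, mid=2, arr[mid]=12 -> 12 > 11, search left half
lo=2 > hi=1, target 11 not found

Binary search determines that 11 is not in the array after 3 comparisons. The search space was exhausted without finding the target.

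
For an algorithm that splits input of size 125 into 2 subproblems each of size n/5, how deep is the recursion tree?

For divide and conquer with division factor 5:

Problem sizes at each level:
Level 0: 125
Level 1: 25
Level 2: 5
Level 3: 1

The root is level 0 and the size-1 base case is level 3 (the tree spans levels 0 through 3, i.e. 4 levels counting the root), so the depth is the number of divisions: log_5(125) = 3

The recursion tree depth is log_5(125) = 3. At each level, the problem size is divided by 5, so it takes 3 divisions to reduce to a base case of size 1. The algorithm makes 2 recursive calls at each level.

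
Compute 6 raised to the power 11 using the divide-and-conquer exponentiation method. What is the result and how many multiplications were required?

Computing 6^11 by squaring (build up from 6^1; each line after the first costs one multiplication):

6^1 = 6
6^2 = (6^1)^2 = 6^2 = 36
6^4 = (6^2)^2 = 36^2 = 1296
6^5 = 6 * 6^4 = 6 * 1296 = 7776
6^10 = (6^5)^2 = 7776^2 = 60466176
6^11 = 6 * 6^10 = 6 * 60466176 = 362797056

Result: 362797056
Multiplications needed: 5 (5 lines after 6^1)

6^11 = 362797056. Using exponentiation by squaring, this requires 5 multiplications. The key idea: if the exponent is even, square the half-power; if odd, multiply by the base once.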